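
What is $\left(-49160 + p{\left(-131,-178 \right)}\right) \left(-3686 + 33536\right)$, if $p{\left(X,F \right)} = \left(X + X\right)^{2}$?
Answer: $581597400$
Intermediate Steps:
$p{\left(X,F \right)} = 4 X^{2}$ ($p{\left(X,F \right)} = \left(2 X\right)^{2} = 4 X^{2}$)
$\left(-49160 + p{\left(-131,-178 \right)}\right) \left(-3686 + 33536\right) = \left(-49160 + 4 \left(-131\right)^{2}\right) \left(-3686 + 33536\right) = \left(-49160 + 4 \cdot 17161\right) 29850 = \left(-49160 + 68644\right) 29850 = 19484 \cdot 29850 = 581597400$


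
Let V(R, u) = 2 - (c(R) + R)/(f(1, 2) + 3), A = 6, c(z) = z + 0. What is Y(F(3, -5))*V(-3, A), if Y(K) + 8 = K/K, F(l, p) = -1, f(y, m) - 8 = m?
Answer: -224/13 ≈ -17.231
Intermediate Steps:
f(y, m) = 8 + m
c(z) = z
Y(K) = -7 (Y(K) = -8 + K/K = -8 + 1 = -7)
V(R, u) = 2 - 2*R/13 (V(R, u) = 2 - (R + R)/((8 + 2) + 3) = 2 - 2*R/(10 + 3) = 2 - 2*R/13)
Y(F(3, -5))*V(-3, A) = -7*(2 - 2/13*(-3)) = -7*(2 + 6/13) = -7*32/13 = -224/13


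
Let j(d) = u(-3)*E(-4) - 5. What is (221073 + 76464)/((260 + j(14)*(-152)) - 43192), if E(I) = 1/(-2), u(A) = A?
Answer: -297537/42400 ≈ -7.0174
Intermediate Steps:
E(I) = -½
j(d) = -7/2 (j(d) = -3*(-½) - 5 = 3/2 - 5 = -7/2)
(221073 + 76464)/((260 + j(14)*(-152)) - 43192) = (221073 + 76464)/((260 - 7/2*(-152)) - 43192) = 297537/((260 + 532) - 43192) = 297537/(792 - 43192) = 297537/(-42400) = 297537*(-1/42400) = -297537/42400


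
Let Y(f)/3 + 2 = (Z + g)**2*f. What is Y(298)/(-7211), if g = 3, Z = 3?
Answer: -32178/7211 ≈ -4.4623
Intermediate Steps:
Y(f) = -6 + 108*f (Y(f) = -6 + 3*((3 + 3)**2*f) = -6 + 3*(6**2*f) = -6 + 3*(36*f) = -6 + 108*f)
Y(298)/(-7211) = (-6 + 108*298)/(-7211) = (-6 + 32184)*(-1/7211) = 32178*(-1/7211) = -32178/7211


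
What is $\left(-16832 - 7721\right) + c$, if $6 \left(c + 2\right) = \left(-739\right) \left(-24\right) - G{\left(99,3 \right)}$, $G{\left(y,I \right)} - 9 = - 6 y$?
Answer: $- \frac{43003}{2} \approx -21502.0$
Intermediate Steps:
$G{\left(y,I \right)} = 9 - 6 y$
$c = \frac{6103}{2}$ ($c = -2 + \frac{\left(-739\right) \left(-24\right) - \left(9 - 594\right)}{6} = -2 + \frac{17736 - \left(9 - 594\right)}{6} = -2 + \frac{17736 - -585}{6} = -2 + \frac{17736 + 585}{6} = -2 + \frac{1}{6} \cdot 18321 = -2 + \frac{6107}{2} = \frac{6103}{2} \approx 3051.5$)
$\left(-16832 - 7721\right) + c = \left(-16832 - 7721\right) + \frac{6103}{2} = -24553 + \frac{6103}{2} = - \frac{43003}{2}$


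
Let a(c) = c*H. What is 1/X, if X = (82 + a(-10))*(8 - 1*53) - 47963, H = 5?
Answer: -1/49403 ≈ -2.0242e-5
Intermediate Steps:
a(c) = 5*c (a(c) = c*5 = 5*c)
X = -49403 (X = (82 + 5*(-10))*(8 - 1*53) - 47963 = (82 - 50)*(8 - 53) - 47963 = 32*(-45) - 47963 = -1440 - 47963 = -49403)
1/X = 1/(-49403) = -1/49403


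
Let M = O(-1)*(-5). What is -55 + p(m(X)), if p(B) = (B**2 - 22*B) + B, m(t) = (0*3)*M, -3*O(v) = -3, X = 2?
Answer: -55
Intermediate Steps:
O(v) = 1 (O(v) = -1/3*(-3) = 1)
M = -5 (M = 1*(-5) = -5)
m(t) = 0 (m(t) = (0*3)*(-5) = 0*(-5) = 0)
p(B) = B**2 - 21*B
-55 + p(m(X)) = -55 + 0*(-21 + 0) = -55 + 0*(-21) = -55 + 0 = -55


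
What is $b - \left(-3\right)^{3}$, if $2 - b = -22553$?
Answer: $22582$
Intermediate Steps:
$b = 22555$ ($b = 2 - -22553 = 2 + 22553 = 22555$)
$b - \left(-3\right)^{3} = 22555 - \left(-3\right)^{3} = 22555 - -27 = 22555 + 27 = 22582$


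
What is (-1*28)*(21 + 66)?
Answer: -2436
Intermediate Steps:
(-1*28)*(21 + 66) = -28*87 = -2436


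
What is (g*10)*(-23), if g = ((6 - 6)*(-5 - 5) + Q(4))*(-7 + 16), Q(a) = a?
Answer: -8280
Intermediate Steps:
g = 36 (g = ((6 - 6)*(-5 - 5) + 4)*(-7 + 16) = (0*(-10) + 4)*9 = (0 + 4)*9 = 4*9 = 36)
(g*10)*(-23) = (36*10)*(-23) = 360*(-23) = -8280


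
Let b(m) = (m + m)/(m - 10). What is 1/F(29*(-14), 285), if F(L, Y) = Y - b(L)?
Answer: 104/29437 ≈ 0.0035330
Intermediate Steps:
b(m) = 2*m/(-10 + m) (b(m) = (2*m)/(-10 + m) = 2*m/(-10 + m))
F(L, Y) = Y - 2*L/(-10 + L)
1/F(29*(-14), 285) = 1/((-58*(-14) + 285*(-10 + 29*(-14)))/(-10 + 29*(-14))) = 1/((-2*(-406) + 285*(-10 - 406))/(-10 - 406)) = 1/((812 + 285*(-416))/(-416)) = 1/(-(812 - 118560)/416) = 1/(-1/416*(-117748)) = 1/(29437/104) = 104/29437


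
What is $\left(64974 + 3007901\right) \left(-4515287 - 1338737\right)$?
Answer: $-17988683999000$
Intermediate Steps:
$\left(64974 + 3007901\right) \left(-4515287 - 1338737\right) = 3072875 \left(-5854024\right) = -17988683999000$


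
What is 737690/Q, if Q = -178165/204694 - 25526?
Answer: -151000716860/5225197209 ≈ -28.899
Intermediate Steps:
Q = -5225197209/204694 (Q = -178165*1/204694 - 25526 = -178165/204694 - 25526 = -5225197209/204694 ≈ -25527.)
737690/Q = 737690/(-5225197209/204694) = 737690*(-204694/5225197209) = -151000716860/5225197209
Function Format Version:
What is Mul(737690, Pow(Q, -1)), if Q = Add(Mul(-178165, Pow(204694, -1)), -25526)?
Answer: Rational(-151000716860, 5225197209) ≈ -28.899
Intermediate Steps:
Q = Rational(-5225197209, 204694) (Q = Add(Mul(-178165, Rational(1, 204694)), -25526) = Add(Rational(-178165, 204694), -25526) = Rational(-5225197209, 204694) ≈ -25527.)
Mul(737690, Pow(Q, -1)) = Mul(737690, Pow(Rational(-5225197209, 204694), -1)) = Mul(737690, Rational(-204694, 5225197209)) = Rational(-151000716860, 5225197209)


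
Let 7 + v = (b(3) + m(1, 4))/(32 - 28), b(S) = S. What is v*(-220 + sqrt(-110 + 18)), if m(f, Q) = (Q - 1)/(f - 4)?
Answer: 1430 - 13*I*sqrt(23) ≈ 1430.0 - 62.346*I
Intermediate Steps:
m(f, Q) = (-1 + Q)/(-4 + f)
v = -13/2 (v = -7 + (3 + (-1 + 4)/(-4 + 1))/(32 - 28) = -7 + (3 + 3/(-3))/4 = -7 + (3 - 1/3*3)*(1/4) = -7 + (3 - 1)*(1/4) = -7 + 2*(1/4) = -7 + 1/2 = -13/2 ≈ -6.5000)
v*(-220 + sqrt(-110 + 18)) = -13*(-220 + sqrt(-110 + 18))/2 = -13*(-220 + sqrt(-92))/2 = -13*(-220 + 2*I*sqrt(23))/2 = 1430 - 13*I*sqrt(23)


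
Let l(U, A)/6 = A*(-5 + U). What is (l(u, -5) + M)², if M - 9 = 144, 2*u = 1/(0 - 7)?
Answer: 4562496/49 ≈ 93112.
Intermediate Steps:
u = -1/14 (u = 1/(2*(0 - 7)) = (½)/(-7) = (½)*(-⅐) = -1/14 ≈ -0.071429)
l(U, A) = 6*A*(-5 + U) (l(U, A) = 6*(A*(-5 + U)) = 6*A*(-5 + U))
M = 153 (M = 9 + 144 = 153)
(l(u, -5) + M)² = (6*(-5)*(-5 - 1/14) + 153)² = (6*(-5)*(-71/14) + 153)² = (1065/7 + 153)² = (2136/7)² = 4562496/49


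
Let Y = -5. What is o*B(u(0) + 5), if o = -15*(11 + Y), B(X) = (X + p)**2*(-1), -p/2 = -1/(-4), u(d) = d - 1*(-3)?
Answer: 10125/2 ≈ 5062.5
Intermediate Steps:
u(d) = 3 + d (u(d) = d + 3 = 3 + d)
p = -1/2 (p = -(-2)/(-4) = -(-2)*(-1)/4 = -2*1/4 = -1/2 ≈ -0.50000)
B(X) = -(-1/2 + X)**2 (B(X) = (X - 1/2)**2*(-1) = (-1/2 + X)**2*(-1) = -(-1/2 + X)**2)
o = -90 (o = -15*(11 - 5) = -15*6 = -90)
o*B(u(0) + 5) = -90*(-1/4 + ((3 + 0) + 5) - ((3 + 0) + 5)**2) = -90*(-1/4 + (3 + 5) - (3 + 5)**2) = -90*(-1/4 + 8 - 1*8**2) = -90*(-1/4 + 8 - 1*64) = -90*(-1/4 + 8 - 64) = -90*(-225/4) = 10125/2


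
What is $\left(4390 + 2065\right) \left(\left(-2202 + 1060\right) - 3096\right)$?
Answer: $-27356290$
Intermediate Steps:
$\left(4390 + 2065\right) \left(\left(-2202 + 1060\right) - 3096\right) = 6455 \left(-1142 - 3096\right) = 6455 \left(-4238\right) = -27356290$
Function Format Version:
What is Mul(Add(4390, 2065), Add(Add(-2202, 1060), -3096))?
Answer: -27356290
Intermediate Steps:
Mul(Add(4390, 2065), Add(Add(-2202, 1060), -3096)) = Mul(6455, Add(-1142, -3096)) = Mul(6455, -4238) = -27356290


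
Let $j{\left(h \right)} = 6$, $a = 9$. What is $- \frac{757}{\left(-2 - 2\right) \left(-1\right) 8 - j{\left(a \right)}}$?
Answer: $- \frac{757}{26} \approx -29.115$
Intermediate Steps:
$- \frac{757}{\left(-2 - 2\right) \left(-1\right) 8 - j{\left(a \right)}} = - \frac{757}{\left(-2 - 2\right) \left(-1\right) 8 - 6} = - \frac{757}{\left(-4\right) \left(-1\right) 8 - 6} = - \frac{757}{4 \cdot 8 - 6} = - \frac{757}{32 - 6} = - \frac{757}{26}$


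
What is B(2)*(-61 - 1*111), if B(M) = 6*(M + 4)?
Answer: -6192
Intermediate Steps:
B(M) = 24 + 6*M (B(M) = 6*(4 + M) = 24 + 6*M)
B(2)*(-61 - 1*111) = (24 + 6*2)*(-61 - 1*111) = (24 + 12)*(-61 - 111) = 36*(-172) = -6192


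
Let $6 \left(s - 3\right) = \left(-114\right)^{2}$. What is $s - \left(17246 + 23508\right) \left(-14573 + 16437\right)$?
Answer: $-75963287$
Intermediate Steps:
$s = 2169$ ($s = 3 + \frac{\left(-114\right)^{2}}{6} = 3 + \frac{1}{6} \cdot 12996 = 3 + 2166 = 2169$)
$s - \left(17246 + 23508\right) \left(-14573 + 16437\right) = 2169 - \left(17246 + 23508\right) \left(-14573 + 16437\right) = 2169 - 40754 \cdot 1864 = 2169 - 75965456 = -75963287$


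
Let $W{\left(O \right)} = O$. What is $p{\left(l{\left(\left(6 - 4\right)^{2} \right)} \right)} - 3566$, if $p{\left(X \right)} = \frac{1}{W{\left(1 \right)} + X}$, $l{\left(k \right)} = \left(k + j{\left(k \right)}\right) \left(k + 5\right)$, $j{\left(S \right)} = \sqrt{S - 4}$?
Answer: $- \frac{131941}{37} \approx -3566.0$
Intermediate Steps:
$j{\left(S \right)} = \sqrt{-4 + S}$
$l{\left(k \right)} = \left(5 + k\right) \left(k + \sqrt{-4 + k}\right)$ ($l{\left(k \right)} = \left(k + \sqrt{-4 + k}\right) \left(k + 5\right) = \left(k + \sqrt{-4 + k}\right) \left(5 + k\right) = \left(5 + k\right) \left(k + \sqrt{-4 + k}\right)$)
$p{\left(X \right)} = \frac{1}{1 + X}$
$p{\left(l{\left(\left(6 - 4\right)^{2} \right)} \right)} - 3566 = \frac{1}{1 + \left(\left(\left(6 - 4\right)^{2}\right)^{2} + 5 \left(6 - 4\right)^{2} + 5 \sqrt{-4 + \left(6 - 4\right)^{2}} + \left(6 - 4\right)^{2} \sqrt{-4 + \left(6 - 4\right)^{2}}\right)} - 3566 = \frac{1}{1 + \left(\left(2^{2}\right)^{2} + 5 \cdot 2^{2} + 5 \sqrt{-4 + 2^{2}} + 2^{2} \sqrt{-4 + 2^{2}}\right)} - 3566 = \frac{1}{1 + \left(4^{2} + 5 \cdot 4 + 5 \sqrt{-4 + 4} + 4 \sqrt{-4 + 4}\right)} - 3566 = \frac{1}{1 + \left(16 + 20 + 5 \sqrt{0} + 4 \sqrt{0}\right)} - 3566 = \frac{1}{1 + \left(16 + 20 + 5 \cdot 0 + 4 \cdot 0\right)} - 3566 = \frac{1}{1 + \left(16 + 20 + 0 + 0\right)} - 3566 = \frac{1}{1 + 36} - 3566 = \frac{1}{37} - 3566 = - \frac{131941}{37}$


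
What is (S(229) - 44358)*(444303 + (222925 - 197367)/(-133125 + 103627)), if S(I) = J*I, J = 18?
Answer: -37666713941664/2107 ≈ -1.7877e+10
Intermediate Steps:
S(I) = 18*I
(S(229) - 44358)*(444303 + (222925 - 197367)/(-133125 + 103627)) = (18*229 - 44358)*(444303 + (222925 - 197367)/(-133125 + 103627)) = (4122 - 44358)*(444303 + 25558/(-29498)) = -40236*(444303 + 25558*(-1/29498)) = -40236*(444303 - 12779/14749) = -40236*6553012168/14749 = -37666713941664/2107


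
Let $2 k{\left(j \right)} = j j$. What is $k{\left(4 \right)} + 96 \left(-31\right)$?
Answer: $-2968$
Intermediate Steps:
$k{\left(j \right)} = \frac{j^{2}}{2}$ ($k{\left(j \right)} = \frac{j j}{2} = \frac{j^{2}}{2}$)
$k{\left(4 \right)} + 96 \left(-31\right) = \frac{4^{2}}{2} + 96 \left(-31\right) = \frac{1}{2} \cdot 16 - 2976 = 8 - 2976 = -2968$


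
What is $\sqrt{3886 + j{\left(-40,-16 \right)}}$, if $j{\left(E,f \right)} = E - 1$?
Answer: $\sqrt{3845} \approx 62.008$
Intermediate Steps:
$j{\left(E,f \right)} = -1 + E$ ($j{\left(E,f \right)} = E - 1 = -1 + E$)
$\sqrt{3886 + j{\left(-40,-16 \right)}} = \sqrt{3886 - 41} = \sqrt{3845}$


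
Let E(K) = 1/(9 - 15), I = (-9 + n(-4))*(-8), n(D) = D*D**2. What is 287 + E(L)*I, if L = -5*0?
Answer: 569/3 ≈ 189.67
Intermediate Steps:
n(D) = D**3
I = 584 (I = (-9 + (-4)**3)*(-8) = (-9 - 64)*(-8) = -73*(-8) = 584)
L = 0
E(K) = -1/6 (E(K) = 1/(-6) = -1/6)
287 + E(L)*I = 287 - 1/6*584 = 287 - 292/3 = 569/3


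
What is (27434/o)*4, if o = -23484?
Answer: -27434/5871 ≈ -4.6728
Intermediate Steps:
(27434/o)*4 = (27434/(-23484))*4 = (27434*(-1/23484))*4 = -13717/11742*4 = -27434/5871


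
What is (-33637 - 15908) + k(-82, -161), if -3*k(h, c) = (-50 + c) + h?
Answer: -148342/3 ≈ -49447.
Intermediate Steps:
k(h, c) = 50/3 - c/3 - h/3 (k(h, c) = -((-50 + c) + h)/3 = -(-50 + c + h)/3 = 50/3 - c/3 - h/3)
(-33637 - 15908) + k(-82, -161) = (-33637 - 15908) + (50/3 - ⅓*(-161) - ⅓*(-82)) = -49545 + (50/3 + 161/3 + 82/3) = -49545 + 293/3 = -148342/3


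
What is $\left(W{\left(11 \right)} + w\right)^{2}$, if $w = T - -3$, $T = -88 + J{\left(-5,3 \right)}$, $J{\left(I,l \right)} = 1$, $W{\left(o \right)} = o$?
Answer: $5329$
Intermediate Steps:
$T = -87$ ($T = -88 + 1 = -87$)
$w = -84$ ($w = -87 - -3 = -87 + \left(-16 + 19\right) = -87 + 3 = -84$)
$\left(W{\left(11 \right)} + w\right)^{2} = \left(11 - 84\right)^{2} = \left(-73\right)^{2} = 5329$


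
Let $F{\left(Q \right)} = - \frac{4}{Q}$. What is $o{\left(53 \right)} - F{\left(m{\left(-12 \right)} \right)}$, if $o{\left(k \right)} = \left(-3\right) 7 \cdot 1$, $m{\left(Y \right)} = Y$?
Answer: $- \frac{64}{3} \approx -21.333$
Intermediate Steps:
$o{\left(k \right)} = -21$ ($o{\left(k \right)} = \left(-21\right) 1 = -21$)
$o{\left(53 \right)} - F{\left(m{\left(-12 \right)} \right)} = -21 - - \frac{4}{-12} = -21 - \left(-4\right) \left(- \frac{1}{12}\right) = -21 - \frac{1}{3} = - \frac{64}{3}$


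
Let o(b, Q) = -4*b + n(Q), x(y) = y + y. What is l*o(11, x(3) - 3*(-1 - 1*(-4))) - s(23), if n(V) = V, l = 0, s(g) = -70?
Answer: 70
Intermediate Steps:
x(y) = 2*y
o(b, Q) = Q - 4*b (o(b, Q) = -4*b + Q = Q - 4*b)
l*o(11, x(3) - 3*(-1 - 1*(-4))) - s(23) = 0*((2*3 - 3*(-1 - 1*(-4))) - 4*11) - 1*(-70) = 0*((6 - 3*(-1 + 4)) - 44) + 70 = 0*((6 - 3*3) - 44) + 70 = 0*((6 - 9) - 44) + 70 = 0*(-3 - 44) + 70 = 0*(-47) + 70 = 0 + 70 = 70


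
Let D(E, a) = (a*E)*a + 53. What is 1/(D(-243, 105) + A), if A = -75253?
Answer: -1/2754275 ≈ -3.6307e-7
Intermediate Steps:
D(E, a) = 53 + E*a² (D(E, a) = (E*a)*a + 53 = E*a² + 53 = 53 + E*a²)
1/(D(-243, 105) + A) = 1/((53 - 243*105²) - 75253) = 1/((53 - 243*11025) - 75253) = 1/((53 - 2679075) - 75253) = 1/(-2679022 - 75253) = 1/(-2754275) = -1/2754275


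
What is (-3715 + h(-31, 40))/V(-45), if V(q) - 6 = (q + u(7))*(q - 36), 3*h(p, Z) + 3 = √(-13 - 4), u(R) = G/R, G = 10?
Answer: -26012/24747 + 7*I*√17/74241 ≈ -1.0511 + 0.00038876*I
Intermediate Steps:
u(R) = 10/R
h(p, Z) = -1 + I*√17/3 (h(p, Z) = -1 + √(-13 - 4)/3 = -1 + √(-17)/3 = -1 + (I*√17)/3 = -1 + I*√17/3)
V(q) = 6 + (-36 + q)*(10/7 + q) (V(q) = 6 + (q + 10/7)*(q - 36) = 6 + (q + 10*(⅐))*(-36 + q) = 6 + (q + 10/7)*(-36 + q) = 6 + (10/7 + q)*(-36 + q) = 6 + (-36 + q)*(10/7 + q))
(-3715 + h(-31, 40))/V(-45) = (-3715 + (-1 + I*√17/3))/(-318/7 + (-45)² - 242/7*(-45)) = (-3716 + I*√17/3)/(-318/7 + 2025 + 10890/7) = (-3716 + I*√17/3)/(24747/7) = (-3716 + I*√17/3)*(7/24747) = -26012/24747 + 7*I*√17/74241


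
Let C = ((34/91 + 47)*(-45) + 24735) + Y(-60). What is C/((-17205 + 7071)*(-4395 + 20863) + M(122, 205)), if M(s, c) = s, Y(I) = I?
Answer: -205143/1518667969 ≈ -0.00013508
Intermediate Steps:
C = 2051430/91 (C = ((34/91 + 47)*(-45) + 24735) - 60 = ((4311/91)*(-45) + 24735) - 60 = (-193995/91 + 24735) - 60 = 2056890/91 - 60 = 2051430/91 ≈ 22543.)
C/((-17205 + 7071)*(-4395 + 20863) + M(122, 205)) = 2051430/(91*((-17205 + 7071)*(-4395 + 20863) + 122)) = 2051430/(91*(-10134*16468 + 122)) = 2051430/(91*(-166886712 + 122)) = (2051430/91)/(-166886590) = (2051430/91)*(-1/166886590) = -205143/1518667969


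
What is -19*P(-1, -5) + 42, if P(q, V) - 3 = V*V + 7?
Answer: -623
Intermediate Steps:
P(q, V) = 10 + V**2 (P(q, V) = 3 + (V*V + 7) = 3 + (V**2 + 7) = 3 + (7 + V**2) = 10 + V**2)
-19*P(-1, -5) + 42 = -19*(10 + (-5)**2) + 42 = -19*(10 + 25) + 42 = -19*35 + 42 = -665 + 42 = -623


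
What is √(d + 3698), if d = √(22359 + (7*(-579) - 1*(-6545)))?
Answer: √(3698 + √24851) ≈ 62.094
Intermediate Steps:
d = √24851 (d = √(22359 + (-4053 + 6545)) = √(22359 + 2492) = √24851 ≈ 157.64)
√(d + 3698) = √(√24851 + 3698) = √(3698 + √24851)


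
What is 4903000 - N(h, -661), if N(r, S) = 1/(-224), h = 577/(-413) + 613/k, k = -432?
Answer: 1098272001/224 ≈ 4.9030e+6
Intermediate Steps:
h = -502433/178416 (h = 577/(-413) + 613/(-432) = 577*(-1/413) + 613*(-1/432) = -577/413 - 613/432 = -502433/178416 ≈ -2.8161)
N(r, S) = -1/224
4903000 - N(h, -661) = 4903000 - 1*(-1/224) = 4903000 + 1/224 = 1098272001/224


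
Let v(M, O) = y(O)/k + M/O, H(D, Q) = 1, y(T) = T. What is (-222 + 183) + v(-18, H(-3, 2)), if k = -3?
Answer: -172/3 ≈ -57.333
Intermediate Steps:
v(M, O) = -O/3 + M/O (v(M, O) = O/(-3) + M/O = O*(-⅓) + M/O = -O/3 + M/O)
(-222 + 183) + v(-18, H(-3, 2)) = (-222 + 183) + (-⅓*1 - 18/1) = -39 + (-⅓ - 18*1) = -39 + (-⅓ - 18) = -39 - 55/3 = -172/3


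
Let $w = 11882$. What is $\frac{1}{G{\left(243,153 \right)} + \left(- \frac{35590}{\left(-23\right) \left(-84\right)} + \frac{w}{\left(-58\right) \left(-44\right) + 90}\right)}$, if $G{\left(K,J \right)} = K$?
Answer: $\frac{1276086}{292320709} \approx 0.0043654$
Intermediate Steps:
$\frac{1}{G{\left(243,153 \right)} + \left(- \frac{35590}{\left(-23\right) \left(-84\right)} + \frac{w}{\left(-58\right) \left(-44\right) + 90}\right)} = \frac{1}{243 + \left(- \frac{35590}{\left(-23\right) \left(-84\right)} + \frac{11882}{\left(-58\right) \left(-44\right) + 90}\right)} = \frac{1}{243 + \left(- \frac{35590}{1932} + \frac{11882}{2552 + 90}\right)} = \frac{1}{243 + \left(\left(-35590\right) \frac{1}{1932} + \frac{11882}{2642}\right)} = \frac{1}{243 + \left(- \frac{17795}{966} + 11882 \cdot \frac{1}{2642}\right)} = \frac{1}{243 + \left(- \frac{17795}{966} + \frac{5941}{1321}\right)} = \frac{1}{243 - \frac{17768189}{1276086}} = \frac{1}{\frac{292320709}{1276086}} = \frac{1276086}{292320709}$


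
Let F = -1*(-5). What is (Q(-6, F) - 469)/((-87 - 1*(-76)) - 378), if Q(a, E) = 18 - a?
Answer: 445/389 ≈ 1.1440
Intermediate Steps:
F = 5
(Q(-6, F) - 469)/((-87 - 1*(-76)) - 378) = ((18 - 1*(-6)) - 469)/((-87 - 1*(-76)) - 378) = ((18 + 6) - 469)/((-87 + 76) - 378) = (24 - 469)/(-11 - 378) = -445/(-389) = -445*(-1/389) = 445/389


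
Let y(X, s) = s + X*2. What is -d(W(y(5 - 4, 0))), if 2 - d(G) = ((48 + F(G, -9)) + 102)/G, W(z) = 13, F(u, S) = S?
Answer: 115/13 ≈ 8.8462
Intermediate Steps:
y(X, s) = s + 2*X
d(G) = 2 - 141/G (d(G) = 2 - ((48 - 9) + 102)/G = 2 - (39 + 102)/G = 2 - 141/G)
-d(W(y(5 - 4, 0))) = -(2 - 141/13) = -1*(-115/13) = 115/13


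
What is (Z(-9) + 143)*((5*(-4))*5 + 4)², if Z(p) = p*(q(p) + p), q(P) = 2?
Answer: 1898496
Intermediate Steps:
Z(p) = p*(2 + p)
(Z(-9) + 143)*((5*(-4))*5 + 4)² = (-9*(2 - 9) + 143)*((5*(-4))*5 + 4)² = (-9*(-7) + 143)*(-20*5 + 4)² = (63 + 143)*(-100 + 4)² = 206*(-96)² = 206*9216 = 1898496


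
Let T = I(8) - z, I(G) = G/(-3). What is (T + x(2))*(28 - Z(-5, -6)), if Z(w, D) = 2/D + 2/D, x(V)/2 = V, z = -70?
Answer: 18404/9 ≈ 2044.9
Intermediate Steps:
I(G) = -G/3 (I(G) = G*(-1/3) = -G/3)
x(V) = 2*V
Z(w, D) = 4/D
T = 202/3 (T = -1/3*8 - 1*(-70) = -8/3 + 70 = 202/3 ≈ 67.333)
(T + x(2))*(28 - Z(-5, -6)) = (202/3 + 2*2)*(28 - 4/(-6)) = (202/3 + 4)*(28 - 4*(-1)/6) = 214*(28 - 1*(-2/3))/3 = 214*(28 + 2/3)/3 = (214/3)*(86/3) = 18404/9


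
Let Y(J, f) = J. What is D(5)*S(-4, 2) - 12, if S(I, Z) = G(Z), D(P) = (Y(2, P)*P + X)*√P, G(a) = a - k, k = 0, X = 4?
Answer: -12 + 28*√5 ≈ 50.610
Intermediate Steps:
G(a) = a (G(a) = a - 1*0 = a + 0 = a)
D(P) = √P*(4 + 2*P) (D(P) = (2*P + 4)*√P = (4 + 2*P)*√P = √P*(4 + 2*P))
S(I, Z) = Z
D(5)*S(-4, 2) - 12 = (2*√5*(2 + 5))*2 - 12 = (2*√5*7)*2 - 12 = (14*√5)*2 - 12 = 28*√5 - 12 = -12 + 28*√5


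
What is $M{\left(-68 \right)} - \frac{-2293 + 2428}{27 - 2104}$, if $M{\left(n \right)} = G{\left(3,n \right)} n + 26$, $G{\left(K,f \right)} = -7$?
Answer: $\frac{1042789}{2077} \approx 502.06$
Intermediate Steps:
$M{\left(n \right)} = 26 - 7 n$ ($M{\left(n \right)} = - 7 n + 26 = 26 - 7 n$)
$M{\left(-68 \right)} - \frac{-2293 + 2428}{27 - 2104} = \left(26 - -476\right) - \frac{-2293 + 2428}{27 - 2104} = \left(26 + 476\right) - \frac{135}{-2077} = 502 - 135 \left(- \frac{1}{2077}\right) = 502 - - \frac{135}{2077} = 502 + \frac{135}{2077} = \frac{1042789}{2077}$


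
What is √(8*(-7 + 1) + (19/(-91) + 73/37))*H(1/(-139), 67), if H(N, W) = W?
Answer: 134*I*√131040273/3367 ≈ 455.58*I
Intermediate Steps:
√(8*(-7 + 1) + (19/(-91) + 73/37))*H(1/(-139), 67) = √(8*(-7 + 1) + (19/(-91) + 73/37))*67 = √(8*(-6) + (19*(-1/91) + 73*(1/37)))*67 = √(-48 + (-19/91 + 73/37))*67 = √(-48 + 5940/3367)*67 = √(-155676/3367)*67 = (2*I*√131040273/3367)*67 = 134*I*√131040273/3367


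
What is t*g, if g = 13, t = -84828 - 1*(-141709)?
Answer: 739453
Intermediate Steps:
t = 56881 (t = -84828 + 141709 = 56881)
t*g = 56881*13 = 739453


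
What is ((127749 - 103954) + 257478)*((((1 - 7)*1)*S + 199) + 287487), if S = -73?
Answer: 81041501852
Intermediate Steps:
((127749 - 103954) + 257478)*((((1 - 7)*1)*S + 199) + 287487) = ((127749 - 103954) + 257478)*((((1 - 7)*1)*(-73) + 199) + 287487) = (23795 + 257478)*((-6*1*(-73) + 199) + 287487) = 281273*((-6*(-73) + 199) + 287487) = 281273*((438 + 199) + 287487) = 281273*(637 + 287487) = 281273*288124 = 81041501852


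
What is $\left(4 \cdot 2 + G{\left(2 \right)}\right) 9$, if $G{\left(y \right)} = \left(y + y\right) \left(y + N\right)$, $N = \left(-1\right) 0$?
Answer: $144$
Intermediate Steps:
$N = 0$
$G{\left(y \right)} = 2 y^{2}$ ($G{\left(y \right)} = \left(y + y\right) \left(y + 0\right) = 2 y y = 2 y^{2}$)
$\left(4 \cdot 2 + G{\left(2 \right)}\right) 9 = \left(4 \cdot 2 + 2 \cdot 2^{2}\right) 9 = \left(8 + 2 \cdot 4\right) 9 = \left(8 + 8\right) 9 = 16 \cdot 9 = 144$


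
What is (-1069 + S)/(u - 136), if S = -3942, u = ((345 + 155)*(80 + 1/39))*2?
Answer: -195429/3115696 ≈ -0.062724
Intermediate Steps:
u = 3121000/39 (u = (500*(80 + 1/39))*2 = (500*(3121/39))*2 = (1560500/39)*2 = 3121000/39 ≈ 80026.)
(-1069 + S)/(u - 136) = (-1069 - 3942)/(3121000/39 - 136) = -5011/3115696/39 = -5011*39/3115696 = -195429/3115696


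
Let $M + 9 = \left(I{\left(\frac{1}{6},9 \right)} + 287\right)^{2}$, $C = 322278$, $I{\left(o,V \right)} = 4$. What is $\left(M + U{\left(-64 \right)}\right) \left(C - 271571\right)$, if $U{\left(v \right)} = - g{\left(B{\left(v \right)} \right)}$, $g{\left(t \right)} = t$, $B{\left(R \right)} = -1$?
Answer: $4293513811$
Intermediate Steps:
$U{\left(v \right)} = 1$ ($U{\left(v \right)} = \left(-1\right) \left(-1\right) = 1$)
$M = 84672$ ($M = -9 + \left(4 + 287\right)^{2} = -9 + 291^{2} = -9 + 84681 = 84672$)
$\left(M + U{\left(-64 \right)}\right) \left(C - 271571\right) = \left(84672 + 1\right) \left(322278 - 271571\right) = 84673 \cdot 50707 = 4293513811$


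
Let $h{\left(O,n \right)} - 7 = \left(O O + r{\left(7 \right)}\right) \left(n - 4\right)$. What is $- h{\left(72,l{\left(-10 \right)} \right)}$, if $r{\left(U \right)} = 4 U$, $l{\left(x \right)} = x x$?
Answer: $-500359$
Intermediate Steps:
$l{\left(x \right)} = x^{2}$
$h{\left(O,n \right)} = 7 + \left(-4 + n\right) \left(28 + O^{2}\right)$ ($h{\left(O,n \right)} = 7 + \left(O O + 4 \cdot 7\right) \left(n - 4\right) = 7 + \left(O^{2} + 28\right) \left(-4 + n\right) = 7 + \left(28 + O^{2}\right) \left(-4 + n\right) = 7 + \left(-4 + n\right) \left(28 + O^{2}\right)$)
$- h{\left(72,l{\left(-10 \right)} \right)} = - (-105 - 4 \cdot 72^{2} + 28 \left(-10\right)^{2} + \left(-10\right)^{2} \cdot 72^{2}) = - (-105 - 20736 + 28 \cdot 100 + 100 \cdot 5184) = - (-105 - 20736 + 2800 + 518400) = \left(-1\right) 500359 = -500359$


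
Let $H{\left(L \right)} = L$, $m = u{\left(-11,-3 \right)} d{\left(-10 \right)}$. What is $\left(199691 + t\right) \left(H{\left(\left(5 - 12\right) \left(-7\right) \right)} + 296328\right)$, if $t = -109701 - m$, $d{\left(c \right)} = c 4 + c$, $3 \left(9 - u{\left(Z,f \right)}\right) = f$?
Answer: $26819154730$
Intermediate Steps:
$u{\left(Z,f \right)} = 9 - \frac{f}{3}$
$d{\left(c \right)} = 5 c$ ($d{\left(c \right)} = 4 c + c = 5 c$)
$m = -500$ ($m = \left(9 - -1\right) 5 \left(-10\right) = \left(9 + 1\right) \left(-50\right) = 10 \left(-50\right) = -500$)
$t = -109201$ ($t = -109701 - -500 = -109701 + 500 = -109201$)
$\left(199691 + t\right) \left(H{\left(\left(5 - 12\right) \left(-7\right) \right)} + 296328\right) = \left(199691 - 109201\right) \left(\left(5 - 12\right) \left(-7\right) + 296328\right) = 90490 \left(\left(-7\right) \left(-7\right) + 296328\right) = 90490 \left(49 + 296328\right) = 90490 \cdot 296377 = 26819154730$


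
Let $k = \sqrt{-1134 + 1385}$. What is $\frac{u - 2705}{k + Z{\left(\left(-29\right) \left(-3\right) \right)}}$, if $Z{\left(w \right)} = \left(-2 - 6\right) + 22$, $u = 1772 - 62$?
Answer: $\frac{2786}{11} - \frac{199 \sqrt{251}}{11} \approx -33.341$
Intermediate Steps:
$k = \sqrt{251} \approx 15.843$
$u = 1710$
$Z{\left(w \right)} = 14$ ($Z{\left(w \right)} = -8 + 22 = 14$)
$\frac{u - 2705}{k + Z{\left(\left(-29\right) \left(-3\right) \right)}} = \frac{1710 - 2705}{\sqrt{251} + 14} = - \frac{995}{14 + \sqrt{251}}$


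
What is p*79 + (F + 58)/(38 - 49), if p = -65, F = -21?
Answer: -56522/11 ≈ -5138.4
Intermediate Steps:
p*79 + (F + 58)/(38 - 49) = -65*79 + (-21 + 58)/(38 - 49) = -5135 + 37/(-11) = -5135 + 37*(-1/11) = -5135 - 37/11 = -56522/11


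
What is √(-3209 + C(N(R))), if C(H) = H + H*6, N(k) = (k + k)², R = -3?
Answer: I*√2957 ≈ 54.378*I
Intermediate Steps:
N(k) = 4*k² (N(k) = (2*k)² = 4*k²)
C(H) = 7*H (C(H) = H + 6*H = 7*H)
√(-3209 + C(N(R))) = √(-3209 + 7*(4*(-3)²)) = √(-3209 + 7*(4*9)) = √(-3209 + 7*36) = √(-3209 + 252) = √(-2957) = I*√2957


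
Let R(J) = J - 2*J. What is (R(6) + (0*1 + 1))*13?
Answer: -65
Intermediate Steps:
R(J) = -J
(R(6) + (0*1 + 1))*13 = (-1*6 + (0*1 + 1))*13 = (-6 + (0 + 1))*13 = (-6 + 1)*13 = -5*13 = -65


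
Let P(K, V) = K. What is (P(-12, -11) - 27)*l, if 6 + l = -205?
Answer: 8229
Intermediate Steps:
l = -211 (l = -6 - 205 = -211)
(P(-12, -11) - 27)*l = (-12 - 27)*(-211) = -39*(-211) = 8229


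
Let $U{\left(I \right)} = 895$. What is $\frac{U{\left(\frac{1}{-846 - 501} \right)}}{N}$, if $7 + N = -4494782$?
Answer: $- \frac{895}{4494789} \approx -0.00019912$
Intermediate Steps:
$N = -4494789$ ($N = -7 - 4494782 = -4494789$)
$\frac{U{\left(\frac{1}{-846 - 501} \right)}}{N} = \frac{895}{-4494789} = 895 \left(- \frac{1}{4494789}\right) = - \frac{895}{4494789}$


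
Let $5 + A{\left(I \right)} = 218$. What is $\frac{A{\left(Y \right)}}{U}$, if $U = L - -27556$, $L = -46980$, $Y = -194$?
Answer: $- \frac{213}{19424} \approx -0.010966$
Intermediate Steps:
$A{\left(I \right)} = 213$ ($A{\left(I \right)} = -5 + 218 = 213$)
$U = -19424$ ($U = -46980 - -27556 = -46980 + 27556 = -19424$)
$\frac{A{\left(Y \right)}}{U} = \frac{213}{-19424} = 213 \left(- \frac{1}{19424}\right) = - \frac{213}{19424}$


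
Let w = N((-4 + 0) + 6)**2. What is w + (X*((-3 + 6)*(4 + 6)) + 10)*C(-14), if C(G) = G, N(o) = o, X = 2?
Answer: -976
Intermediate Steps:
w = 4 (w = ((-4 + 0) + 6)**2 = (-4 + 6)**2 = 2**2 = 4)
w + (X*((-3 + 6)*(4 + 6)) + 10)*C(-14) = 4 + (2*((-3 + 6)*(4 + 6)) + 10)*(-14) = 4 + (2*(3*10) + 10)*(-14) = 4 + (2*30 + 10)*(-14) = 4 + (60 + 10)*(-14) = 4 + 70*(-14) = 4 - 980 = -976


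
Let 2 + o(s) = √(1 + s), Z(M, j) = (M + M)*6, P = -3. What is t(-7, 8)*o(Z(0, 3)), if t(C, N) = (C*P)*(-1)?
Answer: 21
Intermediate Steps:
Z(M, j) = 12*M (Z(M, j) = (2*M)*6 = 12*M)
o(s) = -2 + √(1 + s)
t(C, N) = 3*C (t(C, N) = (C*(-3))*(-1) = -3*C*(-1) = 3*C)
t(-7, 8)*o(Z(0, 3)) = (3*(-7))*(-2 + √(1 + 12*0)) = -21*(-2 + √(1 + 0)) = -21*(-2 + √1) = -21*(-2 + 1) = -21*(-1) = 21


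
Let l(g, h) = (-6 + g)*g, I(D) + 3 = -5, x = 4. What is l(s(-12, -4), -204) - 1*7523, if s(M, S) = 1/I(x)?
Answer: -481423/64 ≈ -7522.2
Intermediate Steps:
I(D) = -8 (I(D) = -3 - 5 = -8)
s(M, S) = -⅛ (s(M, S) = 1/(-8) = -⅛)
l(g, h) = g*(-6 + g)
l(s(-12, -4), -204) - 1*7523 = -(-6 - ⅛)/8 - 1*7523 = -⅛*(-49/8) - 7523 = 49/64 - 7523 = -481423/64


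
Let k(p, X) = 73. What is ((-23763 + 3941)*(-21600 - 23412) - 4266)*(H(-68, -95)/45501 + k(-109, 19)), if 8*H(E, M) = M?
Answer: 3951433623899237/60668 ≈ 6.5132e+10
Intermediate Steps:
H(E, M) = M/8
((-23763 + 3941)*(-21600 - 23412) - 4266)*(H(-68, -95)/45501 + k(-109, 19)) = ((-23763 + 3941)*(-21600 - 23412) - 4266)*(((⅛)*(-95))/45501 + 73) = (-19822*(-45012) - 4266)*(-95/8*1/45501 + 73) = (892227864 - 4266)*(-95/364008 + 73) = 892223598*(26572489/364008) = 3951433623899237/60668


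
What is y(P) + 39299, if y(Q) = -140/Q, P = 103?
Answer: 4047657/103 ≈ 39298.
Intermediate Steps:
y(P) + 39299 = -140/103 + 39299 = 4047657/103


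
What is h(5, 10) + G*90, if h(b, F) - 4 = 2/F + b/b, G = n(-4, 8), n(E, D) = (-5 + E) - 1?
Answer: -4474/5 ≈ -894.80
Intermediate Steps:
n(E, D) = -6 + E
G = -10 (G = -6 - 4 = -10)
h(b, F) = 5 + 2/F (h(b, F) = 4 + (2/F + b/b) = 4 + (2/F + 1) = 4 + (1 + 2/F) = 5 + 2/F)
h(5, 10) + G*90 = (5 + 2/10) - 10*90 = (5 + 2*(⅒)) - 900 = (5 + ⅕) - 900 = 26/5 - 900 = -4474/5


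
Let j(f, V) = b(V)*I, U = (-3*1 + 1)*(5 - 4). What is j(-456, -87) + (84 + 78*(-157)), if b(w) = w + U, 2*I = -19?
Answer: -22633/2 ≈ -11317.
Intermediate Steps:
U = -2 (U = (-3 + 1)*1 = -2*1 = -2)
I = -19/2 (I = (½)*(-19) = -19/2 ≈ -9.5000)
b(w) = -2 + w (b(w) = w - 2 = -2 + w)
j(f, V) = 19 - 19*V/2 (j(f, V) = (-2 + V)*(-19/2) = 19 - 19*V/2)
j(-456, -87) + (84 + 78*(-157)) = (19 - 19/2*(-87)) + (84 + 78*(-157)) = (19 + 1653/2) + (84 - 12246) = 1691/2 - 12162 = -22633/2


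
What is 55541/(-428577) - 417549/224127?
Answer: -21266681720/10672853031 ≈ -1.9926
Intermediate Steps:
55541/(-428577) - 417549/224127 = 55541*(-1/428577) - 417549*1/224127 = -55541/428577 - 139183/74709 = -21266681720/10672853031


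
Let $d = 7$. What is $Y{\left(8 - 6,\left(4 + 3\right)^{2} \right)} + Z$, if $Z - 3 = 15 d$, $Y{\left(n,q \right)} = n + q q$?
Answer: $2511$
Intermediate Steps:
$Y{\left(n,q \right)} = n + q^{2}$
$Z = 108$ ($Z = 3 + 15 \cdot 7 = 3 + 105 = 108$)
$Y{\left(8 - 6,\left(4 + 3\right)^{2} \right)} + Z = \left(\left(8 - 6\right) + \left(\left(4 + 3\right)^{2}\right)^{2}\right) + 108 = \left(2 + \left(7^{2}\right)^{2}\right) + 108 = \left(2 + 49^{2}\right) + 108 = \left(2 + 2401\right) + 108 = 2403 + 108 = 2511$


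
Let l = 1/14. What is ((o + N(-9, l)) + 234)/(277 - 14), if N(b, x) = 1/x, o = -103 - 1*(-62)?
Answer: 207/263 ≈ 0.78707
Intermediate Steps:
o = -41 (o = -103 + 62 = -41)
l = 1/14 ≈ 0.071429
((o + N(-9, l)) + 234)/(277 - 14) = ((-41 + 1/(1/14)) + 234)/(277 - 14) = ((-41 + 14) + 234)/263 = (-27 + 234)*(1/263) = 207*(1/263) = 207/263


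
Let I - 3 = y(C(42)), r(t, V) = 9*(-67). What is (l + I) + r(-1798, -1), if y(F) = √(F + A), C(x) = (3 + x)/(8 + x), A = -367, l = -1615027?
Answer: -1615627 + I*√36610/10 ≈ -1.6156e+6 + 19.134*I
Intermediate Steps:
r(t, V) = -603
C(x) = (3 + x)/(8 + x)
y(F) = √(-367 + F) (y(F) = √(F - 367) = √(-367 + F))
I = 3 + I*√36610/10 (I = 3 + √(-367 + (3 + 42)/(8 + 42)) = 3 + √(-367 + 45/50) = 3 + √(-367 + (1/50)*45) = 3 + √(-367 + 9/10) = 3 + √(-3661/10) = 3 + I*√36610/10 ≈ 3.0 + 19.134*I)
(l + I) + r(-1798, -1) = (-1615027 + (3 + I*√36610/10)) - 603 = (-1615024 + I*√36610/10) - 603 = -1615627 + I*√36610/10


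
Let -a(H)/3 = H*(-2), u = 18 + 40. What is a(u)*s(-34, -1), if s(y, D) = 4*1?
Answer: 1392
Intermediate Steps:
s(y, D) = 4
u = 58
a(H) = 6*H (a(H) = -3*H*(-2) = -(-6)*H = 6*H)
a(u)*s(-34, -1) = (6*58)*4 = 348*4 = 1392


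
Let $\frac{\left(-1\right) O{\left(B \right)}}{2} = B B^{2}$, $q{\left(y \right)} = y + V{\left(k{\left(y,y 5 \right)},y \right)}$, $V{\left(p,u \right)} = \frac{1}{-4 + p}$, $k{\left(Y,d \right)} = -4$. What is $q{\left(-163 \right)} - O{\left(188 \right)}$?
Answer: $\frac{106313447}{8} \approx 1.3289 \cdot 10^{7}$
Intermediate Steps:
$q{\left(y \right)} = - \frac{1}{8} + y$ ($q{\left(y \right)} = y + \frac{1}{-4 - 4} = y + \frac{1}{-8} = y - \frac{1}{8} = - \frac{1}{8} + y$)
$O{\left(B \right)} = - 2 B^{3}$ ($O{\left(B \right)} = - 2 B B^{2} = - 2 B^{3}$)
$q{\left(-163 \right)} - O{\left(188 \right)} = \left(- \frac{1}{8} - 163\right) - - 2 \cdot 188^{3} = - \frac{1305}{8} - \left(-2\right) 6644672 = - \frac{1305}{8} - -13289344 = - \frac{1305}{8} + 13289344 = \frac{106313447}{8}$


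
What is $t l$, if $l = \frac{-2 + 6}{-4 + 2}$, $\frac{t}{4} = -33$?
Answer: $264$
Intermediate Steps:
$t = -132$ ($t = 4 \left(-33\right) = -132$)
$l = -2$ ($l = \frac{4}{-2} = 4 \left(- \frac{1}{2}\right) = -2$)
$t l = \left(-132\right) \left(-2\right) = 264$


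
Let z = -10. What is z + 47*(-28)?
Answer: -1326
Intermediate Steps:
z + 47*(-28) = -10 + 47*(-28) = -10 - 1316 = -1326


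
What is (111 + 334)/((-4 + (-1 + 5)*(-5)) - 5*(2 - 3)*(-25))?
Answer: -445/149 ≈ -2.9866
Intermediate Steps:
(111 + 334)/((-4 + (-1 + 5)*(-5)) - 5*(2 - 3)*(-25)) = 445/((-4 + 4*(-5)) - 5*(-1)*(-25)) = 445/((-4 - 20) + 5*(-25)) = 445/(-24 - 125) = 445/(-149) = 445*(-1/149) = -445/149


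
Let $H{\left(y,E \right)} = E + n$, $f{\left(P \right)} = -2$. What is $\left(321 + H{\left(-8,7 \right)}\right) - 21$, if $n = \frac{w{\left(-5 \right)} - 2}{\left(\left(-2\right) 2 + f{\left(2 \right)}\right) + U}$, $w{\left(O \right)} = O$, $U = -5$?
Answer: $\frac{3384}{11} \approx 307.64$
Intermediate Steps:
$n = \frac{7}{11}$ ($n = \frac{-5 - 2}{\left(\left(-2\right) 2 - 2\right) - 5} = - \frac{7}{\left(-4 - 2\right) - 5} = - \frac{7}{-6 - 5} = - \frac{7}{-11} = \left(-7\right) \left(- \frac{1}{11}\right) = \frac{7}{11} \approx 0.63636$)
$H{\left(y,E \right)} = \frac{7}{11} + E$ ($H{\left(y,E \right)} = E + \frac{7}{11} = \frac{7}{11} + E$)
$\left(321 + H{\left(-8,7 \right)}\right) - 21 = \left(321 + \left(\frac{7}{11} + 7\right)\right) - 21 = \left(321 + \frac{84}{11}\right) - 21 = \frac{3615}{11} - 21 = \frac{3384}{11}$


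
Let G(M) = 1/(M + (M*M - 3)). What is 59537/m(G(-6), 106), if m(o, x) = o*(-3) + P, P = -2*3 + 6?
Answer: -535833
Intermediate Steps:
P = 0 (P = -6 + 6 = 0)
G(M) = 1/(-3 + M + M²) (G(M) = 1/(M + (M² - 3)) = 1/(M + (-3 + M²)) = 1/(-3 + M + M²))
m(o, x) = -3*o (m(o, x) = o*(-3) + 0 = -3*o + 0 = -3*o)
59537/m(G(-6), 106) = 59537/((-3/(-3 - 6 + (-6)²))) = 59537/((-3/(-3 - 6 + 36))) = 59537/((-3/27)) = 59537/((-3*1/27)) = 59537/(-⅑) = 59537*(-9) = -535833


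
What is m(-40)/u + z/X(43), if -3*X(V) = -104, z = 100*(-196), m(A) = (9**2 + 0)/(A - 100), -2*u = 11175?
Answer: -1916512149/3389750 ≈ -565.38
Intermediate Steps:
u = -11175/2 (u = -1/2*11175 = -11175/2 ≈ -5587.5)
m(A) = 81/(-100 + A) (m(A) = (81 + 0)/(-100 + A) = 81/(-100 + A))
z = -19600
X(V) = 104/3 (X(V) = -1/3*(-104) = 104/3)
m(-40)/u + z/X(43) = (81/(-100 - 40))/(-11175/2) - 19600/104/3 = (81/(-140))*(-2/11175) - 19600*3/104 = (81*(-1/140))*(-2/11175) - 7350/13 = -81/140*(-2/11175) - 7350/13 = 27/260750 - 7350/13 = -1916512149/3389750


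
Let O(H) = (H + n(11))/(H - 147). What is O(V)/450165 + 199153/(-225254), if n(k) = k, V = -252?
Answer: -35770978101541/40459185297090 ≈ -0.88412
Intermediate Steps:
O(H) = (11 + H)/(-147 + H) (O(H) = (H + 11)/(H - 147) = (11 + H)/(-147 + H))
O(V)/450165 + 199153/(-225254) = ((11 - 252)/(-147 - 252))/450165 + 199153/(-225254) = (-241/(-399))*(1/450165) + 199153*(-1/225254) = -1/399*(-241)*(1/450165) - 199153/225254 = (241/399)*(1/450165) - 199153/225254 = 241/179615835 - 199153/225254 = -35770978101541/40459185297090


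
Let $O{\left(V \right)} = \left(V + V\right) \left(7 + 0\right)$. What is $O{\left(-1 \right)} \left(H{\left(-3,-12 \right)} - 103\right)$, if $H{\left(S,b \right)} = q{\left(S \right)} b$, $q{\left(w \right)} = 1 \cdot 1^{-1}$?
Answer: $1610$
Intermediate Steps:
$q{\left(w \right)} = 1$ ($q{\left(w \right)} = 1 \cdot 1 = 1$)
$O{\left(V \right)} = 14 V$ ($O{\left(V \right)} = 2 V 7 = 14 V$)
$H{\left(S,b \right)} = b$ ($H{\left(S,b \right)} = 1 b = b$)
$O{\left(-1 \right)} \left(H{\left(-3,-12 \right)} - 103\right) = 14 \left(-1\right) \left(-12 - 103\right) = \left(-14\right) \left(-115\right) = 1610$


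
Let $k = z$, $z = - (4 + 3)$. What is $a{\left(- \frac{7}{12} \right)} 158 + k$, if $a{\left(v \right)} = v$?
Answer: $- \frac{595}{6} \approx -99.167$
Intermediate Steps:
$z = -7$ ($z = \left(-1\right) 7 = -7$)
$k = -7$
$a{\left(- \frac{7}{12} \right)} 158 + k = - \frac{7}{12} \cdot 158 - 7 = \left(-7\right) \frac{1}{12} \cdot 158 - 7 = \left(- \frac{7}{12}\right) 158 - 7 = - \frac{553}{6} - 7 = - \frac{595}{6}$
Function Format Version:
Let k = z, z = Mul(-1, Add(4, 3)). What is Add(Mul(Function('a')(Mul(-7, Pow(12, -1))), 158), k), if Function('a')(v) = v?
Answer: Rational(-595, 6) ≈ -99.167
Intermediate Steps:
z = -7 (z = Mul(-1, 7) = -7)
k = -7
Add(Mul(Function('a')(Mul(-7, Pow(12, -1))), 158), k) = Add(Mul(Mul(-7, Pow(12, -1)), 158), -7) = Add(Mul(Mul(-7, Rational(1, 12)), 158), -7) = Add(Mul(Rational(-7, 12), 158), -7) = Add(Rational(-553, 6), -7) = Rational(-595, 6)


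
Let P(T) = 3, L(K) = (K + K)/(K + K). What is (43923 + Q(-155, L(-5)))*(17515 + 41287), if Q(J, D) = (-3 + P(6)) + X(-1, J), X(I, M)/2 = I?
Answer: 2582642642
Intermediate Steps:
L(K) = 1 (L(K) = (2*K)/((2*K)) = (2*K)*(1/(2*K)) = 1)
X(I, M) = 2*I
Q(J, D) = -2 (Q(J, D) = (-3 + 3) + 2*(-1) = 0 - 2 = -2)
(43923 + Q(-155, L(-5)))*(17515 + 41287) = (43923 - 2)*(17515 + 41287) = 43921*58802 = 2582642642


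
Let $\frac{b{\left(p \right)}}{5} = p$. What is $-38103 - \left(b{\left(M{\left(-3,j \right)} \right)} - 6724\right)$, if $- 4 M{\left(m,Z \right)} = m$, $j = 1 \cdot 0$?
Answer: $- \frac{125531}{4} \approx -31383.0$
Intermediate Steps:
$j = 0$
$M{\left(m,Z \right)} = - \frac{m}{4}$
$b{\left(p \right)} = 5 p$
$-38103 - \left(b{\left(M{\left(-3,j \right)} \right)} - 6724\right) = -38103 - \left(5 \left(\left(- \frac{1}{4}\right) \left(-3\right)\right) - 6724\right) = -38103 - \left(5 \cdot \frac{3}{4} - 6724\right) = -38103 - \left(\frac{15}{4} - 6724\right) = -38103 - - \frac{26881}{4} = -38103 + \frac{26881}{4} = - \frac{125531}{4}$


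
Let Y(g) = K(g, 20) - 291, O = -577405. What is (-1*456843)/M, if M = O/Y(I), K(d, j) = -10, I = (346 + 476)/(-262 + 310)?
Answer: -137509743/577405 ≈ -238.15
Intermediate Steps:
I = 137/8 (I = 822/48 = 822*(1/48) = 137/8 ≈ 17.125)
Y(g) = -301 (Y(g) = -10 - 291 = -301)
M = 577405/301 (M = -577405/(-301) = -577405*(-1/301) = 577405/301 ≈ 1918.3)
(-1*456843)/M = (-1*456843)/(577405/301) = -456843*301/577405 = -137509743/577405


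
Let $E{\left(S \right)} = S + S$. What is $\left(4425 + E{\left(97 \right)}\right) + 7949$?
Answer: $12568$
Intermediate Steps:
$E{\left(S \right)} = 2 S$
$\left(4425 + E{\left(97 \right)}\right) + 7949 = \left(4425 + 2 \cdot 97\right) + 7949 = \left(4425 + 194\right) + 7949 = 4619 + 7949 = 12568$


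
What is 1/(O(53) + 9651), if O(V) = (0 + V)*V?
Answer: 1/12460 ≈ 8.0257e-5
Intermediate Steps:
O(V) = V**2 (O(V) = V*V = V**2)
1/(O(53) + 9651) = 1/(53**2 + 9651) = 1/(2809 + 9651) = 1/12460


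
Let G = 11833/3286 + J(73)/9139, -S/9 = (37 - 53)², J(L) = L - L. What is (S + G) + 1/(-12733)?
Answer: -96250163649/41840638 ≈ -2300.4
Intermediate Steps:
J(L) = 0
S = -2304 (S = -9*(37 - 53)² = -9*(-16)² = -9*256 = -2304)
G = 11833/3286 (G = 11833/3286 + 0/9139 = 11833*(1/3286) + 0*(1/9139) = 11833/3286 + 0 = 11833/3286 ≈ 3.6010)
(S + G) + 1/(-12733) = (-2304 + 11833/3286) + 1/(-12733) = -7559111/3286 - 1/12733 = -96250163649/41840638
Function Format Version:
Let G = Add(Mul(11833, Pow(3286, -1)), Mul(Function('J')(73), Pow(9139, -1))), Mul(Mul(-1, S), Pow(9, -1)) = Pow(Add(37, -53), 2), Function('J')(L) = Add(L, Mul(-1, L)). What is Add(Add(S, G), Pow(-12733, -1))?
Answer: Rational(-96250163649, 41840638) ≈ -2300.4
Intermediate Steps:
Function('J')(L) = 0
S = -2304 (S = Mul(-9, Pow(Add(37, -53), 2)) = Mul(-9, Pow(-16, 2)) = Mul(-9, 256) = -2304)
G = Rational(11833, 3286) (G = Add(Mul(11833, Pow(3286, -1)), Mul(0, Pow(9139, -1))) = Add(Mul(11833, Rational(1, 3286)), Mul(0, Rational(1, 9139))) = Add(Rational(11833, 3286), 0) = Rational(11833, 3286) ≈ 3.6010)
Add(Add(S, G), Pow(-12733, -1)) = Add(Add(-2304, Rational(11833, 3286)), Pow(-12733, -1)) = Add(Rational(-7559111, 3286), Rational(-1, 12733)) = Rational(-96250163649, 41840638)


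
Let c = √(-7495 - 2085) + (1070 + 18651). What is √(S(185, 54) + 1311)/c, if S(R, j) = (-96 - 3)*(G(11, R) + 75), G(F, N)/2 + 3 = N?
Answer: 5*√1686/(-19721*I + 2*√2395) ≈ 5.1667e-5 + 0.01041*I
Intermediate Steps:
G(F, N) = -6 + 2*N
c = 19721 + 2*I*√2395 (c = √(-9580) + 19721 = 2*I*√2395 + 19721 = 19721 + 2*I*√2395 ≈ 19721.0 + 97.877*I)
S(R, j) = -6831 - 198*R (S(R, j) = (-96 - 3)*((-6 + 2*R) + 75) = -99*(69 + 2*R) = -6831 - 198*R)
√(S(185, 54) + 1311)/c = √((-6831 - 198*185) + 1311)/(19721 + 2*I*√2395) = √((-6831 - 36630) + 1311)/(19721 + 2*I*√2395) = √(-43461 + 1311)/(19721 + 2*I*√2395) = √(-42150)/(19721 + 2*I*√2395) = (5*I*√1686)/(19721 + 2*I*√2395) = 5*I*√1686/(19721 + 2*I*√2395)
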